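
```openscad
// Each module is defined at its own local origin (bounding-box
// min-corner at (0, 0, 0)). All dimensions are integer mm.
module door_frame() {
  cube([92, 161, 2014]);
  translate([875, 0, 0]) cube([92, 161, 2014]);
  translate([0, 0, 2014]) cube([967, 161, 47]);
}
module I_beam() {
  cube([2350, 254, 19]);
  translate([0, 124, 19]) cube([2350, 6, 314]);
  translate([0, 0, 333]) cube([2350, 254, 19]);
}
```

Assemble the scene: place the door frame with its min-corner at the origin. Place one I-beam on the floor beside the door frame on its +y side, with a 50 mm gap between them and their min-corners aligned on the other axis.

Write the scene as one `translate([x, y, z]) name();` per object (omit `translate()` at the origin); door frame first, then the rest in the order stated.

door_frame();
translate([0, 211, 0]) I_beam();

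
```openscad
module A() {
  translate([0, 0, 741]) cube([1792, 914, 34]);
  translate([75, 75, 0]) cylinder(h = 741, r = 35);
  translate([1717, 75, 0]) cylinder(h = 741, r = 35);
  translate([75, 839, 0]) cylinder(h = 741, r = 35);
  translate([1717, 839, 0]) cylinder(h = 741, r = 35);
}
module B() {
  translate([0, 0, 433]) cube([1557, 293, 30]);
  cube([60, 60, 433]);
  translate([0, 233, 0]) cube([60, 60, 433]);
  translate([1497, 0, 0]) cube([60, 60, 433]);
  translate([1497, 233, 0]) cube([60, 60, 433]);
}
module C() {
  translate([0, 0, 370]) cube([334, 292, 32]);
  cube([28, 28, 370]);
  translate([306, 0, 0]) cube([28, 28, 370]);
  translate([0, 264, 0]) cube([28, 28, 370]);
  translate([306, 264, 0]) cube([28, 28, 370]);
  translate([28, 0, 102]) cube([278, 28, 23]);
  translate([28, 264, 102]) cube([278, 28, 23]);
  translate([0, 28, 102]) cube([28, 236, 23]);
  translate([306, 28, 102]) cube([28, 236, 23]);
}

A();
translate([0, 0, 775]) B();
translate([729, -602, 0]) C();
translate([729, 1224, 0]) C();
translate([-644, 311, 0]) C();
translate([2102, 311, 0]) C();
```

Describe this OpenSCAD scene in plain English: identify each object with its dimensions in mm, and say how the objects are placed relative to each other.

A is a table: top 1792 mm (x) × 914 mm (y), 34 mm thick, upper face at z = 775 mm, on four round legs of 70 mm diameter, each leg's bounding box inset 40 mm from the nearest pair of top edges, running from z = 0 to the bottom of the top.

B is a long wooden bench with a 1557 mm (x) × 293 mm (y) seat, 30 mm thick, its top surface 463 mm above the floor. Four 60 mm square legs at the seat corners, flush with the edges, run from z = 0 to the seat underside.

C is a four-legged stool. The seat is a 334×292×32 mm slab whose top surface is at z = 402 mm; four square legs, each 28×28 mm in cross-section, run from the floor (z = 0) to the underside of the seat, each flush with a corner of the seat. Four stretchers, 28 mm wide and 23 mm tall, connect adjacent legs with their undersides at z = 102 mm, each running between the inner faces of the legs it joins and aligned with the legs' outer faces on the other axis.

The bench is on top of the table. Four stools sit around the table at the −y, +y, −x, +x sides.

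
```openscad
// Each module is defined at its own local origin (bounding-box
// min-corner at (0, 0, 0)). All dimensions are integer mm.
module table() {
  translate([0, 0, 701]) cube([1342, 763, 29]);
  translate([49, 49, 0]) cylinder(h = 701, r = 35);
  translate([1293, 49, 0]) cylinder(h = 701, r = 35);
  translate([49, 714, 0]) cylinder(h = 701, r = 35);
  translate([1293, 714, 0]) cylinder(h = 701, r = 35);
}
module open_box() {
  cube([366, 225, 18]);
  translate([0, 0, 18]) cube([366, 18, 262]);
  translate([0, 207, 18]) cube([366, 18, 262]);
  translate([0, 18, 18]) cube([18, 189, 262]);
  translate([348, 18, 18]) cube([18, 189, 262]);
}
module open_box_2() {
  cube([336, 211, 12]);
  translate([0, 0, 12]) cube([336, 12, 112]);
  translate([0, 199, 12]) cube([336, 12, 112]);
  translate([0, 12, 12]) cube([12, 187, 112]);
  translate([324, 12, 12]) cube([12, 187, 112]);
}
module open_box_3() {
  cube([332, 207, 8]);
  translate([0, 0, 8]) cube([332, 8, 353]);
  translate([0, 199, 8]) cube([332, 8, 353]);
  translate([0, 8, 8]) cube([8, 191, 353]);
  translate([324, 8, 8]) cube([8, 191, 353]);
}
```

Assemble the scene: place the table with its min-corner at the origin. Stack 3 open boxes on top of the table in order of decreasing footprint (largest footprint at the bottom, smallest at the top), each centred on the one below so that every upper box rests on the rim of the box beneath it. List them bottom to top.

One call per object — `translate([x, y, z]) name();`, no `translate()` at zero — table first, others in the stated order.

table();
translate([488, 269, 730]) open_box();
translate([503, 276, 1010]) open_box_2();
translate([505, 278, 1134]) open_box_3();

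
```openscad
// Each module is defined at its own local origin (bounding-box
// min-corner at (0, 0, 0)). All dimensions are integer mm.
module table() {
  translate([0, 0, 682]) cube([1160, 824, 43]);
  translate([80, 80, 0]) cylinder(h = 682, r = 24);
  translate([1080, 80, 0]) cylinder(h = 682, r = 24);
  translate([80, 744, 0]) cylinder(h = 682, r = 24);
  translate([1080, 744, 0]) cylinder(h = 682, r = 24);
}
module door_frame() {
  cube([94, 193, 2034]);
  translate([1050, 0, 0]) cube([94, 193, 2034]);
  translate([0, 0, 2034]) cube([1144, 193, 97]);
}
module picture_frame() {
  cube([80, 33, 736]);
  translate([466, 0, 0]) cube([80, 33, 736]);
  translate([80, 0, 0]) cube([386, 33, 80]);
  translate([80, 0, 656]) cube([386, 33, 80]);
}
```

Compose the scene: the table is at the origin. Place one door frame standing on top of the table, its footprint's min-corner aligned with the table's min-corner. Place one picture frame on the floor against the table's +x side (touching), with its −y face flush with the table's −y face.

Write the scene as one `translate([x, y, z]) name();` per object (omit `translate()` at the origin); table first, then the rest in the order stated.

table();
translate([0, 0, 725]) door_frame();
translate([1160, 0, 0]) picture_frame();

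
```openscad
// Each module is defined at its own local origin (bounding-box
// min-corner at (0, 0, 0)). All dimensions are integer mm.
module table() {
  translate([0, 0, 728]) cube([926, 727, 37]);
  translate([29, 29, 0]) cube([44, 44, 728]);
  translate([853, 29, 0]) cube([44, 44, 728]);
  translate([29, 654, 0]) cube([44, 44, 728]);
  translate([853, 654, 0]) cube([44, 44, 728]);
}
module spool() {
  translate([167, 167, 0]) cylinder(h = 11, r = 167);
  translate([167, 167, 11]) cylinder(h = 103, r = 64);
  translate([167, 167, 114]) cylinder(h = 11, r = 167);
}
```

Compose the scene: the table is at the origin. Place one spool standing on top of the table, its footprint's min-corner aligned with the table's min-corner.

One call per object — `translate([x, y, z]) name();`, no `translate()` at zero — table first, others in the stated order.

table();
translate([0, 0, 765]) spool();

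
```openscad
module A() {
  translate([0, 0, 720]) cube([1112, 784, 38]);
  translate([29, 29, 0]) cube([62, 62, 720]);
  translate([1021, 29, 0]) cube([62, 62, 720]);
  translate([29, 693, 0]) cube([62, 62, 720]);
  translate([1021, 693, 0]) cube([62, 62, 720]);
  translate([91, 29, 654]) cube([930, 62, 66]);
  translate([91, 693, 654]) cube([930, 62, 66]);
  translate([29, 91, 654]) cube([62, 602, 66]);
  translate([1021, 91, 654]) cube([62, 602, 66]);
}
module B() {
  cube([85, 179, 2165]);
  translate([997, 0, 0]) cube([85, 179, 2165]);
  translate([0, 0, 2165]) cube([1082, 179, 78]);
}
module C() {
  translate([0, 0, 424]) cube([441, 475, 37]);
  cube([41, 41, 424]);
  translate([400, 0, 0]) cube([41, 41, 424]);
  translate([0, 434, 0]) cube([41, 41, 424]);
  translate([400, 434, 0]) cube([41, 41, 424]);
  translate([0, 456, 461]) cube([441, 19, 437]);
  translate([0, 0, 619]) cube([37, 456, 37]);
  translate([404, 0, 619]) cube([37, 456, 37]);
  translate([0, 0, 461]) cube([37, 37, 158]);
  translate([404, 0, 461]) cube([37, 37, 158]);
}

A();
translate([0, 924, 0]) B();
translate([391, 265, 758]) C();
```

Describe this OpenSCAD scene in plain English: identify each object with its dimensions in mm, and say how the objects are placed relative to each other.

A is a table with a 1112×784 mm rectangular top, 38 mm thick, top surface at z = 758 mm, supported by four 62×62 mm square legs, each inset 29 mm from the nearest pair of top edges, running from the floor. Four apron rails, 62 mm thick and 66 mm tall, run between adjacent legs with their top edges flush with the underside of the top and their outer faces flush with the legs' outer faces.

B is a rectangular door frame: two vertical jambs of 85×179 mm section, 2165 mm tall, with a clear opening 912 mm wide between their inner faces. A header 78 mm tall and 179 mm deep lies on top of the jambs and spans the full outside width.

C is a chair. The seat is a 441×475×37 mm slab with its top at z = 461 mm, on four 41×41 mm corner legs (flush with the seat edges, standing on z = 0). A flat backrest 19 mm thick, 437 mm tall, spans the full seat width and rises from the seat top along its +y edge, rear face flush with the rear of the seat. Two armrests of 37×37 mm section run along each side from the seat's front edge to the front of the backrest, top faces 195 mm above the seat top and outer faces flush with the seat's x-edges; a 37×37 mm post under the front of each armrest stands on the seat at the front corner.

The door frame is on the floor beside the table on its +y side. The chair is on top of the table.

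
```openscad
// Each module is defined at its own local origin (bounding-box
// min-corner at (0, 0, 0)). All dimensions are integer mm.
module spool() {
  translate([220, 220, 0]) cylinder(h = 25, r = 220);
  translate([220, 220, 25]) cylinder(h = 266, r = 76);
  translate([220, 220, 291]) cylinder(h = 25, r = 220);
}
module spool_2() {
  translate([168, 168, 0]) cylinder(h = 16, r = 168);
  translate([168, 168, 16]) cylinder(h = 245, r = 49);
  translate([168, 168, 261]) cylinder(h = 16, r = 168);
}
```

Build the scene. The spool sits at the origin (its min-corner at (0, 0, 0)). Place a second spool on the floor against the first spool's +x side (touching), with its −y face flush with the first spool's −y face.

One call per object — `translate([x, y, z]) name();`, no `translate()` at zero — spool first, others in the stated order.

spool();
translate([440, 0, 0]) spool_2();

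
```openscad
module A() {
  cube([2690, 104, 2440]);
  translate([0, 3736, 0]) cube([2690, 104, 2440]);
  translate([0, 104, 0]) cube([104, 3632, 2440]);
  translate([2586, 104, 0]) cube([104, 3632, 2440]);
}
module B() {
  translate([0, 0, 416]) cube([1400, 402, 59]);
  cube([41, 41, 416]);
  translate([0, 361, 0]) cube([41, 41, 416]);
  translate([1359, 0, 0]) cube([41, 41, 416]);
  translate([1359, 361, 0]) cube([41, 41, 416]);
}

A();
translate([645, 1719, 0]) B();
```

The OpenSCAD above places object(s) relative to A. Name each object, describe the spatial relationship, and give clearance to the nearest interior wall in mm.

A is a house frame. B is a bench. The bench sits inside the house frame, centred. The clearance to the nearest interior wall is 541 mm.

Clearances: x = 541, y = 1615; minimum 541 mm.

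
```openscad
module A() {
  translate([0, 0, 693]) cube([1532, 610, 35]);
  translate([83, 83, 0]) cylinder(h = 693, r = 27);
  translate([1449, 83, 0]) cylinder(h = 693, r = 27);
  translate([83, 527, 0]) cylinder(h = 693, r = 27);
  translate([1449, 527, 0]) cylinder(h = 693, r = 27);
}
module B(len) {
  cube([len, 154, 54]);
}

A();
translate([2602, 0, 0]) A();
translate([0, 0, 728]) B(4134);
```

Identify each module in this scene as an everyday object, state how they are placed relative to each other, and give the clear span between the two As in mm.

Second table starts at x = 2602; first ends at x = 1532; clear span = 2602 − 1532 = 1070 mm.

A is a table. B is a beam. A beam spans the tops of two tables. The clear span between the two tables is 1070 mm.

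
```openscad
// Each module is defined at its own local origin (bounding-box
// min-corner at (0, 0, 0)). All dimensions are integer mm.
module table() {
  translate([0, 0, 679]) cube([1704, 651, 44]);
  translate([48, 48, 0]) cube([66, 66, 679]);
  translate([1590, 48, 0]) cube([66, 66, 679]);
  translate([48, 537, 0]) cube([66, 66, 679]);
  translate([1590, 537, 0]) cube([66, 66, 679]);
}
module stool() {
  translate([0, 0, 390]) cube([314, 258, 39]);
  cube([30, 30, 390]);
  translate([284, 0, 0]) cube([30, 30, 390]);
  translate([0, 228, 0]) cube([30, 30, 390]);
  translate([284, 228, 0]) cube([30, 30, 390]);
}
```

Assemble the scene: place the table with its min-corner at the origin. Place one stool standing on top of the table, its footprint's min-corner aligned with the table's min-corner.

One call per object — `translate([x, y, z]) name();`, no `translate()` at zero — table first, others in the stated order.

table();
translate([0, 0, 723]) stool();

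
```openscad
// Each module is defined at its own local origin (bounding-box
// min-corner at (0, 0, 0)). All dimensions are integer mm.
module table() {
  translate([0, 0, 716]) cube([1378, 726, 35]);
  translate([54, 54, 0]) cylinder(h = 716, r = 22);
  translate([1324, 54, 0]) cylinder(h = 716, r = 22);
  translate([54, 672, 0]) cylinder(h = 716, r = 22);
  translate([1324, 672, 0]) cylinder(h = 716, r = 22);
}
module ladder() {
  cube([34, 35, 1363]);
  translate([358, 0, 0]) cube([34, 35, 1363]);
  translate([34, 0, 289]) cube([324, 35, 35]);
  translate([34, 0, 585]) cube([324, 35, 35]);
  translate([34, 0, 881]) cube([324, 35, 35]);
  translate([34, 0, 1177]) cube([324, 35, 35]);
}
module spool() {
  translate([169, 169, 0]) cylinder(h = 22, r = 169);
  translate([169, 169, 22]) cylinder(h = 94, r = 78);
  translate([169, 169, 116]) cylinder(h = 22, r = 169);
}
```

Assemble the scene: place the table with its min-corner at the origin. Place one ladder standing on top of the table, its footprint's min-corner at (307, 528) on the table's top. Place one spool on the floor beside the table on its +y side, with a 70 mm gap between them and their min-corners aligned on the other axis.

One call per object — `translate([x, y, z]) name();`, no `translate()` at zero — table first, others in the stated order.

table();
translate([307, 528, 751]) ladder();
translate([0, 796, 0]) spool();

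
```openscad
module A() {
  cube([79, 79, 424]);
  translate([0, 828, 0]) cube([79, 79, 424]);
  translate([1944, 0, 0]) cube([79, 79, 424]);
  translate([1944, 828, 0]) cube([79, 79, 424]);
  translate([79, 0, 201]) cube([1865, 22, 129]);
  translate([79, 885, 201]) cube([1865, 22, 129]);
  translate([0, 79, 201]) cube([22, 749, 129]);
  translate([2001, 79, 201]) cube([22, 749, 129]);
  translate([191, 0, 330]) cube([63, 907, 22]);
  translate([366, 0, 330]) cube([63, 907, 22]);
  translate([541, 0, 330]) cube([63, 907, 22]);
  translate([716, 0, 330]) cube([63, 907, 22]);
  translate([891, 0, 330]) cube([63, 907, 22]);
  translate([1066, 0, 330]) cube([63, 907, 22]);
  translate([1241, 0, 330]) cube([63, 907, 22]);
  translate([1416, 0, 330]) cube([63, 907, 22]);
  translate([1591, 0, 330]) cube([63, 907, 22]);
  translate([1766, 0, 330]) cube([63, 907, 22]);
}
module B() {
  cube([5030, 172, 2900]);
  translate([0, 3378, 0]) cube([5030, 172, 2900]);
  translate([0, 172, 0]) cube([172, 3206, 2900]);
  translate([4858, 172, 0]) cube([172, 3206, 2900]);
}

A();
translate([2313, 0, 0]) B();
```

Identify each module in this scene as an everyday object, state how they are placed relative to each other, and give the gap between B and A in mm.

The house frame's nearest face is 290 mm from the bed frame's +x face.

A is a bed frame. B is a house frame. The house frame is on the floor beside the bed frame on its +x side. The gap between the house frame and the bed frame is 290 mm.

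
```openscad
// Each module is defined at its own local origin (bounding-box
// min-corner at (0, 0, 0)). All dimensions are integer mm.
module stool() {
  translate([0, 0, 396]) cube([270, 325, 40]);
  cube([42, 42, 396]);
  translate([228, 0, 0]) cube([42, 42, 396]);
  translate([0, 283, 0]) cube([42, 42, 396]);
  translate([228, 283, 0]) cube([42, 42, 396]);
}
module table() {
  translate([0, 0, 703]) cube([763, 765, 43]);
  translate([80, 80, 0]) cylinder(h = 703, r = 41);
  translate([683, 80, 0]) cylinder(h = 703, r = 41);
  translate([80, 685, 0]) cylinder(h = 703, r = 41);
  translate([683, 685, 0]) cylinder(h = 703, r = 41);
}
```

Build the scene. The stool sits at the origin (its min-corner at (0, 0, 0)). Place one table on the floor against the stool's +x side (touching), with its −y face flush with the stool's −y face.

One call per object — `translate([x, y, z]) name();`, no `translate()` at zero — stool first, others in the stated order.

stool();
translate([270, 0, 0]) table();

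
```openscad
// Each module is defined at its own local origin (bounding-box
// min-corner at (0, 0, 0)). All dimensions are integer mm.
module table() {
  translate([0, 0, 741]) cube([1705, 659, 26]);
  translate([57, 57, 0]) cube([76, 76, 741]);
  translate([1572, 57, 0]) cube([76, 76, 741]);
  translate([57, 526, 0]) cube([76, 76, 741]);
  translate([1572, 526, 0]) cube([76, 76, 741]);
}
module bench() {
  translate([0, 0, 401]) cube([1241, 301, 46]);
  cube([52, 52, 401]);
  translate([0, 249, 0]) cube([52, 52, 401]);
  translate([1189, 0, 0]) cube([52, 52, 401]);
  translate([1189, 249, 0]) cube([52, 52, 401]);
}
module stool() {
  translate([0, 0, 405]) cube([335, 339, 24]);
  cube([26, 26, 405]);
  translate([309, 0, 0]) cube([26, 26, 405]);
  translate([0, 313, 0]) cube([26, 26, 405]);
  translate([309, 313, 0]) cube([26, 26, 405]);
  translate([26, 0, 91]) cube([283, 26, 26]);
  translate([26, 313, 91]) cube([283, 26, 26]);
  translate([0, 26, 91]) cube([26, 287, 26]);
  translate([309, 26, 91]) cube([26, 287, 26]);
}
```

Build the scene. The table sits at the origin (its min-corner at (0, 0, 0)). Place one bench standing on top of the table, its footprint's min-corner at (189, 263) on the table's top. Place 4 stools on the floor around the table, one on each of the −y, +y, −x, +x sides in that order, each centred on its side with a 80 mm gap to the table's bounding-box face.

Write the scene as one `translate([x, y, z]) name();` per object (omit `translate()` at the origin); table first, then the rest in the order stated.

table();
translate([189, 263, 767]) bench();
translate([685, -419, 0]) stool();
translate([685, 739, 0]) stool();
translate([-415, 160, 0]) stool();
translate([1785, 160, 0]) stool();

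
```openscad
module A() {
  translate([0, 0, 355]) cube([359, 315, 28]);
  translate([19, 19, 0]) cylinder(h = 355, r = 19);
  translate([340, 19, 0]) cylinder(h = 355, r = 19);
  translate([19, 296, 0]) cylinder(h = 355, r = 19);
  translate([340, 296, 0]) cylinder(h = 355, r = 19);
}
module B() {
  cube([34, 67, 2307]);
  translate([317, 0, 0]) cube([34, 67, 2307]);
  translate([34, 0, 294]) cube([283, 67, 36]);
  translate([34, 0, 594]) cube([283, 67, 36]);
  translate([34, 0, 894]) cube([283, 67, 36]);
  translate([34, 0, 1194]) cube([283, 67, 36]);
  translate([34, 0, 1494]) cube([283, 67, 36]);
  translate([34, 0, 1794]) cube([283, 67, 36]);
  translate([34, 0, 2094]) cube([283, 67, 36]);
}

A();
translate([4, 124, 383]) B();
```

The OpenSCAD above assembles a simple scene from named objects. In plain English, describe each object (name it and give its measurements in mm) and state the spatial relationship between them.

A is a four-legged stool. The seat is 359×315 mm, 28 mm thick, top at z = 383 mm. It stands on four round legs, each 38 mm in diameter, from z = 0 to the seat underside, each leg's axis is inset half a diameter from the nearest pair of seat edges (so the leg's bounding box is flush with the corner).

B is a straight ladder. Two 34×67 mm vertical rails, 2307 mm tall, stand 351 mm apart (outside-to-outside) with their front faces coplanar on the −y side. 7 rungs, each 67 mm deep and 36 mm tall, span between the inner faces of the rails, front faces flush with the rails. The lowest rung's underside is at z = 294 mm and rungs are spaced 300 mm apart (underside to underside).

The ladder is on top of the stool, centred.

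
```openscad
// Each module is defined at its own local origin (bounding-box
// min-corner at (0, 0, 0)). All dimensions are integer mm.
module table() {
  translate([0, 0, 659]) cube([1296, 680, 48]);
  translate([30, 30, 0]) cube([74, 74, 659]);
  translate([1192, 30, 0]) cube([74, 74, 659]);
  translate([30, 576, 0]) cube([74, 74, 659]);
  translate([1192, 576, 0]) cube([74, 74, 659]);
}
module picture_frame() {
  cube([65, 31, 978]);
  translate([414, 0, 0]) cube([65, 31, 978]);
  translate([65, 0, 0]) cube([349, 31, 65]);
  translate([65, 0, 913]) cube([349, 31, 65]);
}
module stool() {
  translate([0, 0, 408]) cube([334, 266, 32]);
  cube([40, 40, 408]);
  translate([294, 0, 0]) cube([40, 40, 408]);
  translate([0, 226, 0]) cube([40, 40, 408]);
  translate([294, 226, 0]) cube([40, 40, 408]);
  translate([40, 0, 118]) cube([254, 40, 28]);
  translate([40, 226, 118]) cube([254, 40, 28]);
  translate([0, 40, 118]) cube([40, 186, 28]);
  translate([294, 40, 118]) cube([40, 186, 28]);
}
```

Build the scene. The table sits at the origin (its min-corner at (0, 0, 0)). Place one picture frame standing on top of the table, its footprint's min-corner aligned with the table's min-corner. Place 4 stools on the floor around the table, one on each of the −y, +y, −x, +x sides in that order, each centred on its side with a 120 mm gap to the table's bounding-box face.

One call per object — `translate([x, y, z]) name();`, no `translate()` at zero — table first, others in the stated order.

table();
translate([0, 0, 707]) picture_frame();
translate([481, -386, 0]) stool();
translate([481, 800, 0]) stool();
translate([-454, 207, 0]) stool();
translate([1416, 207, 0]) stool();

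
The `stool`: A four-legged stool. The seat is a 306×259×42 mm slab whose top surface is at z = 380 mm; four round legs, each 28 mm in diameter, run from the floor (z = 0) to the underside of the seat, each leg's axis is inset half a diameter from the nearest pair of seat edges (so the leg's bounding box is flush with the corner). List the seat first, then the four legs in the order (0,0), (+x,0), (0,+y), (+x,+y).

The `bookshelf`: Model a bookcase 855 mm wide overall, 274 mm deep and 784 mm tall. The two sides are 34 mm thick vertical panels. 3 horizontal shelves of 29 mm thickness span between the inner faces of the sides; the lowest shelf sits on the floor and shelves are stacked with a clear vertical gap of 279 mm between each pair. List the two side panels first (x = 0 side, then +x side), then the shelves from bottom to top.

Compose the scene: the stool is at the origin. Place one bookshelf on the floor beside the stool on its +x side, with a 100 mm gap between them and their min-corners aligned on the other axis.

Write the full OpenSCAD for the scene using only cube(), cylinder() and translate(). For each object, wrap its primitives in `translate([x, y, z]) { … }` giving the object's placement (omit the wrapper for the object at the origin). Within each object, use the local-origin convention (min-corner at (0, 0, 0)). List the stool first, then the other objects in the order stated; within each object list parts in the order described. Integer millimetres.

translate([0, 0, 338]) cube([306, 259, 42]);
translate([14, 14, 0]) cylinder(h = 338, r = 14);
translate([292, 14, 0]) cylinder(h = 338, r = 14);
translate([14, 245, 0]) cylinder(h = 338, r = 14);
translate([292, 245, 0]) cylinder(h = 338, r = 14);
translate([406, 0, 0]) {
  cube([34, 274, 784]);
  translate([821, 0, 0]) cube([34, 274, 784]);
  translate([34, 0, 0]) cube([787, 274, 29]);
  translate([34, 0, 308]) cube([787, 274, 29]);
  translate([34, 0, 616]) cube([787, 274, 29]);
}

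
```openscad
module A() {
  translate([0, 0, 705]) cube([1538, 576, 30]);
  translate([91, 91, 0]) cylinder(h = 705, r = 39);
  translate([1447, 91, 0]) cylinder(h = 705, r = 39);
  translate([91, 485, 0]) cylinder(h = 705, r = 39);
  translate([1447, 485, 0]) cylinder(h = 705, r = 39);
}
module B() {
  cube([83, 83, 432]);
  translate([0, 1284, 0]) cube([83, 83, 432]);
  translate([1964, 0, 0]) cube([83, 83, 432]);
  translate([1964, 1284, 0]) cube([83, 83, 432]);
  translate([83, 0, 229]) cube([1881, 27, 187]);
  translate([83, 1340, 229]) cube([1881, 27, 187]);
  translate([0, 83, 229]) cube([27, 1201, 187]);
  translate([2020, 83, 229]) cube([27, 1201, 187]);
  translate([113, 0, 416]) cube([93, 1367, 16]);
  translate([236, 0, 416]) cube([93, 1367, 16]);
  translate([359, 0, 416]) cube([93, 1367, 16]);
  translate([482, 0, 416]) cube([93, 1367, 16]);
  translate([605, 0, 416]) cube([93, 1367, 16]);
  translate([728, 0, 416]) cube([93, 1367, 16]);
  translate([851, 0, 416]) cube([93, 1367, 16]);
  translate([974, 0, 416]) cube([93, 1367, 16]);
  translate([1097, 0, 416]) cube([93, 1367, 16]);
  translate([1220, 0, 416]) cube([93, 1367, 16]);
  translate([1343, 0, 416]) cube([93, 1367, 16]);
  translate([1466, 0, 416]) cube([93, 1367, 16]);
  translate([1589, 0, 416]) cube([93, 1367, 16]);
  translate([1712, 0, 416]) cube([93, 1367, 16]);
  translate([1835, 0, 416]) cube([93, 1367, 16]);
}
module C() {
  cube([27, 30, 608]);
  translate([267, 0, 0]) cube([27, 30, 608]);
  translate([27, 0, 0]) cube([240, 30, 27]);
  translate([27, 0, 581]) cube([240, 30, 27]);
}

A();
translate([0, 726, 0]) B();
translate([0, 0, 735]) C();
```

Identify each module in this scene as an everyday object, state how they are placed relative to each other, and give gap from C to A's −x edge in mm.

The picture frame's min-x is at 0; the table's min-x is 0; gap = 0 mm.

A is a table. B is a bed frame. C is a picture frame. The bed frame is on the floor beside the table on its +y side. The picture frame is on top of the table. The gap from the picture frame to the table's −x edge is 0 mm.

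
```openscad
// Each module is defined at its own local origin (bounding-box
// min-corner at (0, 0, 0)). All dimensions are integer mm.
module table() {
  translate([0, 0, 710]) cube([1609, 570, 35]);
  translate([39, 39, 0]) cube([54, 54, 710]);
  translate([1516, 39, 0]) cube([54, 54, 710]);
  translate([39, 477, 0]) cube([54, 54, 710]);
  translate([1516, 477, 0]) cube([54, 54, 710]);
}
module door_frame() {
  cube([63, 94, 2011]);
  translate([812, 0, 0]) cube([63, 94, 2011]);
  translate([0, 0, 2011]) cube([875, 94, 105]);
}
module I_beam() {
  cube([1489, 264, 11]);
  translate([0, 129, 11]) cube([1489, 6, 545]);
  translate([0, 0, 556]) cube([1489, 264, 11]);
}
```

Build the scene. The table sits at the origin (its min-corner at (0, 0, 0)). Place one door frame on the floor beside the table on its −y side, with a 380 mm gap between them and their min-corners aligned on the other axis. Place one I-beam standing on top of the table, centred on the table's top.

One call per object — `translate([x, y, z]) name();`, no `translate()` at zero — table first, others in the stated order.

table();
translate([0, -474, 0]) door_frame();
translate([60, 153, 745]) I_beam();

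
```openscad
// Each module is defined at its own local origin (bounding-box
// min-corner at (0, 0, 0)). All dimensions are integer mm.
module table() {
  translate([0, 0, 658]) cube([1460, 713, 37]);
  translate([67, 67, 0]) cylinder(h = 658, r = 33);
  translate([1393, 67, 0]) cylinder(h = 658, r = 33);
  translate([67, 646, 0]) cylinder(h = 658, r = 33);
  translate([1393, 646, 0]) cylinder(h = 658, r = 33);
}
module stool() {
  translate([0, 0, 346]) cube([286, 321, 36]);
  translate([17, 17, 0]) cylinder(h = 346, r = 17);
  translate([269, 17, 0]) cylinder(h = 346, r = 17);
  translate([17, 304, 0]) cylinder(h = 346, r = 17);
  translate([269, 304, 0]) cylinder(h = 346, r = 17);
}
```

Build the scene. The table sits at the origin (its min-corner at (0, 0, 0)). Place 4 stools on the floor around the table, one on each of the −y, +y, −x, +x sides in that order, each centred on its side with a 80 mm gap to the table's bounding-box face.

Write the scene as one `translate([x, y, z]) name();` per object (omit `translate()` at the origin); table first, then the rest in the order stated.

table();
translate([587, -401, 0]) stool();
translate([587, 793, 0]) stool();
translate([-366, 196, 0]) stool();
translate([1540, 196, 0]) stool();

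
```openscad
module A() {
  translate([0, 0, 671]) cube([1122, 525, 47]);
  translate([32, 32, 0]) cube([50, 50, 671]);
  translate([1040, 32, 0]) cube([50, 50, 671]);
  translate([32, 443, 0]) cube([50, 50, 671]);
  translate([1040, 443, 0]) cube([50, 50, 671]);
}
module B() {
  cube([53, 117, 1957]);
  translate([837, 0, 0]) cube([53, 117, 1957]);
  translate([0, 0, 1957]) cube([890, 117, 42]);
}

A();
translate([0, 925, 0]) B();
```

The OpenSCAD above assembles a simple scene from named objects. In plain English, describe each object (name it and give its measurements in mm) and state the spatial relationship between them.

A is a rectangular dining table. The top is 1122×525×47 mm with its upper surface at z = 718 mm. It stands on four 50×50 mm square legs, each inset 32 mm from the nearest pair of top edges, running from the floor to the underside of the top.

B is a rectangular door frame: two vertical jambs of 53×117 mm section, 1957 mm tall, with a clear opening 784 mm wide between their inner faces. A header 42 mm tall and 117 mm deep lies on top of the jambs and spans the full outside width.

The door frame is on the floor beside the table on its +y side.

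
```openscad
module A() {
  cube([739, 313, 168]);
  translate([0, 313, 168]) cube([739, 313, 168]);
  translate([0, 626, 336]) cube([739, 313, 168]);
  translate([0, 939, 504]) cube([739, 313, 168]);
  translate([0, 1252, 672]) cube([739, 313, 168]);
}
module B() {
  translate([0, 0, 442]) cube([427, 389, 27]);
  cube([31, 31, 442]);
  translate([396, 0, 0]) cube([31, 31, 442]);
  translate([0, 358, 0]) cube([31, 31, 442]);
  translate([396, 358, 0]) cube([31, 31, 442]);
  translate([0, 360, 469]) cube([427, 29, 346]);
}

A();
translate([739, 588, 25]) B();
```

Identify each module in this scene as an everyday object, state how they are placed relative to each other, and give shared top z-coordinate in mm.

Both tops at z = 840 mm.

A is a staircase. B is a chair. The chair is beside the staircase with their tops flush at z = 840. The shared top z-coordinate is 840 mm.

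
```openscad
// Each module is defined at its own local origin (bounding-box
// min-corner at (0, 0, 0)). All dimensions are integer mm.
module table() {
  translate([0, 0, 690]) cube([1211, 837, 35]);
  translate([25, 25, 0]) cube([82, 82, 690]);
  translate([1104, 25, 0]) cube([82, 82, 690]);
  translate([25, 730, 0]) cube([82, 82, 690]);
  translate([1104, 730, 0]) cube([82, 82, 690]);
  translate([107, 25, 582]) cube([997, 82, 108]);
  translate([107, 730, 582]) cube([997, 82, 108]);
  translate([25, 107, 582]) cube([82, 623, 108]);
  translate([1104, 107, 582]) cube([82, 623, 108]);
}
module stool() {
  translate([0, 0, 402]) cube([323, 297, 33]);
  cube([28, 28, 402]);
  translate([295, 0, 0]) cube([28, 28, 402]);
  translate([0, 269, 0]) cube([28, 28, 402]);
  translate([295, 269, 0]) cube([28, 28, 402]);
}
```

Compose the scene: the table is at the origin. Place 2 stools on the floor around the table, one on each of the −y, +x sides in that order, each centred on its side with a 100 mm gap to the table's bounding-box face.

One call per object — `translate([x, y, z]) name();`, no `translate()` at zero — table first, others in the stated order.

table();
translate([444, -397, 0]) stool();
translate([1311, 270, 0]) stool();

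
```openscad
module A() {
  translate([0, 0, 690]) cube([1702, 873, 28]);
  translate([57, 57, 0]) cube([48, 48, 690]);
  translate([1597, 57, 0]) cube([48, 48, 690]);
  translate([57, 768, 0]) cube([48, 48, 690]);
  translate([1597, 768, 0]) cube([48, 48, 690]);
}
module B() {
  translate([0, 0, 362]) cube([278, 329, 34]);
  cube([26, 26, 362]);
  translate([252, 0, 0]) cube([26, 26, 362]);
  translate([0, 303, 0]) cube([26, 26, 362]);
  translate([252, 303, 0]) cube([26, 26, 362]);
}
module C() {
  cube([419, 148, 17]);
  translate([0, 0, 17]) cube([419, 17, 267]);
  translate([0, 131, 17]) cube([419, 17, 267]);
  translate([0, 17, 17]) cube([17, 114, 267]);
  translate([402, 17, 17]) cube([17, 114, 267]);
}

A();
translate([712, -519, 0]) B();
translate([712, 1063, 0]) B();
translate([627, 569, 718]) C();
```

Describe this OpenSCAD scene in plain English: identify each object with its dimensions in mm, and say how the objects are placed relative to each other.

A is a table with a 1702×873 mm rectangular top, 28 mm thick, top surface at z = 718 mm, supported by four 48×48 mm square legs, each inset 57 mm from the nearest pair of top edges, running from the floor.

B is a four-legged stool. The seat is a 278×329×34 mm slab whose top surface is at z = 396 mm; four square legs, each 26×26 mm in cross-section, run from the floor (z = 0) to the underside of the seat, each flush with a corner of the seat.

C is an open storage box with external size 419×148×284 mm and wall thickness 17 mm (the base is also 17 mm thick). The base covers the whole footprint; the four walls stand on the base, with the y-facing walls full-width and the x-facing walls fitting between their inner faces.

Two stools sit around the table at the −y, +y sides. The open box is on top of the table.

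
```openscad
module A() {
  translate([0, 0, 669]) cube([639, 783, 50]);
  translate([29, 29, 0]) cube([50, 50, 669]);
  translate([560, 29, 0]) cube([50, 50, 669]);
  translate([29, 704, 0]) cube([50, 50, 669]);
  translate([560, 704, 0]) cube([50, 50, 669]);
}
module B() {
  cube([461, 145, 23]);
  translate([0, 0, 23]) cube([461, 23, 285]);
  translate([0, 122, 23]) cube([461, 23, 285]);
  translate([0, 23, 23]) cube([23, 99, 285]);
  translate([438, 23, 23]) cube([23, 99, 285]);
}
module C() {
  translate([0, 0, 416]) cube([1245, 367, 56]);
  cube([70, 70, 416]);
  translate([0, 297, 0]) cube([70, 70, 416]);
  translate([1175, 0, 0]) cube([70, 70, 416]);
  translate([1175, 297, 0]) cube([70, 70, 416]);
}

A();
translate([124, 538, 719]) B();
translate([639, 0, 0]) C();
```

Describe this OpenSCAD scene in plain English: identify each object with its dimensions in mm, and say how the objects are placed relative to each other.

A is a table: top 639 mm (x) × 783 mm (y), 50 mm thick, upper face at z = 719 mm, on four 50×50 mm square legs, each inset 29 mm from the nearest pair of top edges, running from z = 0 to the bottom of the top.

B is an open-topped rectangular box: outside dimensions 461×145×308 mm, with a uniform wall and base thickness of 23 mm. The base is a full 461×145 slab on the floor; four walls sit on top of the base. The front and back walls (the −y and +y sides) span the full width; the two side walls fit between them.

C is a bench: a 1245×367 mm seat slab, 56 mm thick, top at z = 472 mm, on four 70×70 mm square legs flush with the seat corners and standing on z = 0.

The open box is on top of the table. The bench is against the table's +x side, with their −y faces flush.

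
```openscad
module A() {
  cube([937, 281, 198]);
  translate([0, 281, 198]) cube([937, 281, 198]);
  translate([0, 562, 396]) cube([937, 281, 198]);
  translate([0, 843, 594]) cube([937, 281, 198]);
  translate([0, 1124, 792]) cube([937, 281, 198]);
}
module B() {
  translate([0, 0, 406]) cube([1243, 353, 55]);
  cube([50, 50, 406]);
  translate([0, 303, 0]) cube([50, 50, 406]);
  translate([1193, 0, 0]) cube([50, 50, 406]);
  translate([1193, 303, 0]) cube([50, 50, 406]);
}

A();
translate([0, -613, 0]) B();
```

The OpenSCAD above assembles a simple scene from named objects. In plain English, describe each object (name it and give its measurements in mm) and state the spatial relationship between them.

A is a straight staircase of 5 solid steps. Each step is 937 mm wide (x), 281 mm deep (y, the going) and 198 mm tall (the rise). The first step rests on the floor; each subsequent step sits one going further in +y and one rise higher in +z, directly behind and above the previous step with no overlap.

B is a bench: a 1243×353 mm seat slab, 55 mm thick, top at z = 461 mm, on four 50×50 mm square legs flush with the seat corners and standing on z = 0.

The bench is on the floor beside the staircase on its −y side.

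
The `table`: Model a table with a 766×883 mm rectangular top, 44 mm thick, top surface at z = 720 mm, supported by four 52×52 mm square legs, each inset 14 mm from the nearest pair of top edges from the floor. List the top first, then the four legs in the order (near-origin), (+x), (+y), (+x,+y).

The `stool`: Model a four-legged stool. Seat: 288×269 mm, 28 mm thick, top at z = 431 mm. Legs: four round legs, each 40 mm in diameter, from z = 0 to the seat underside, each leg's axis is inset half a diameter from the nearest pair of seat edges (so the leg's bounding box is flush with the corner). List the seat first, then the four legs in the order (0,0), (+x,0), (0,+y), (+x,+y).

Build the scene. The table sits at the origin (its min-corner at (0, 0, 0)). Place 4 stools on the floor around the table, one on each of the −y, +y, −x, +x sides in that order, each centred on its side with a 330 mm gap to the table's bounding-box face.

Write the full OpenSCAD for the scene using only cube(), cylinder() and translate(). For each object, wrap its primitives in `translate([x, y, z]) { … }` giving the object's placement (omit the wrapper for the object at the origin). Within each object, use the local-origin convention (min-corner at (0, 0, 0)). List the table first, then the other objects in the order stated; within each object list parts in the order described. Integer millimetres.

translate([0, 0, 676]) cube([766, 883, 44]);
translate([14, 14, 0]) cube([52, 52, 676]);
translate([700, 14, 0]) cube([52, 52, 676]);
translate([14, 817, 0]) cube([52, 52, 676]);
translate([700, 817, 0]) cube([52, 52, 676]);
translate([239, -599, 0]) {
  translate([0, 0, 403]) cube([288, 269, 28]);
  translate([20, 20, 0]) cylinder(h = 403, r = 20);
  translate([268, 20, 0]) cylinder(h = 403, r = 20);
  translate([20, 249, 0]) cylinder(h = 403, r = 20);
  translate([268, 249, 0]) cylinder(h = 403, r = 20);
}
translate([239, 1213, 0]) {
  translate([0, 0, 403]) cube([288, 269, 28]);
  translate([20, 20, 0]) cylinder(h = 403, r = 20);
  translate([268, 20, 0]) cylinder(h = 403, r = 20);
  translate([20, 249, 0]) cylinder(h = 403, r = 20);
  translate([268, 249, 0]) cylinder(h = 403, r = 20);
}
translate([-618, 307, 0]) {
  translate([0, 0, 403]) cube([288, 269, 28]);
  translate([20, 20, 0]) cylinder(h = 403, r = 20);
  translate([268, 20, 0]) cylinder(h = 403, r = 20);
  translate([20, 249, 0]) cylinder(h = 403, r = 20);
  translate([268, 249, 0]) cylinder(h = 403, r = 20);
}
translate([1096, 307, 0]) {
  translate([0, 0, 403]) cube([288, 269, 28]);
  translate([20, 20, 0]) cylinder(h = 403, r = 20);
  translate([268, 20, 0]) cylinder(h = 403, r = 20);
  translate([20, 249, 0]) cylinder(h = 403, r = 20);
  translate([268, 249, 0]) cylinder(h = 403, r = 20);
}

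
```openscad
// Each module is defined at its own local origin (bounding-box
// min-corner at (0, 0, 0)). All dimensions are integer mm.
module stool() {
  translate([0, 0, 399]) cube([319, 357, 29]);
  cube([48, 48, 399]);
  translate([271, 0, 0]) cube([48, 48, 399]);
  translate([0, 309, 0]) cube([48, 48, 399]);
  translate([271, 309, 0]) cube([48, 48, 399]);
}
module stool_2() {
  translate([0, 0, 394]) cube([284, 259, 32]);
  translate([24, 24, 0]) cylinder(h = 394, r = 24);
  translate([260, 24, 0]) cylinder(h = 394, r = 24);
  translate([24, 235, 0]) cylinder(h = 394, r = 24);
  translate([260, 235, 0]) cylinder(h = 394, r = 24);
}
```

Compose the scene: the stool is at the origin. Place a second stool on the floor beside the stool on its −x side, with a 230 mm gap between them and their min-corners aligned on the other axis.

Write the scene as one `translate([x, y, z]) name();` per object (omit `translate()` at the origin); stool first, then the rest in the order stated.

stool();
translate([-514, 0, 0]) stool_2();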